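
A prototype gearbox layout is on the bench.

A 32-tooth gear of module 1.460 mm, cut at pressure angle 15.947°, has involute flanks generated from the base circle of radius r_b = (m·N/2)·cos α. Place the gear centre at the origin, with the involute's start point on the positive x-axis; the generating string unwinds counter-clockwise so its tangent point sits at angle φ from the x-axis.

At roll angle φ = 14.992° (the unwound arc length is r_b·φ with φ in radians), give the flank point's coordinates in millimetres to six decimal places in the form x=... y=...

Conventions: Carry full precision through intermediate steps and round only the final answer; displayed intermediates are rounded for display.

topology: single-mesh involute geometry — m = 1.460, N = 32
pitch radius r_p = m·N/2 = 1.460·32/2 = 23.360000
base radius r_b = r_p·cos α = 23.360000·cos 15.947° = 22.461020
roll angle φ = 14.992° = 0.26165976 rad
x = r_b·(cos φ + φ·sin φ) = 23.216815
y = r_b·(sin φ − φ·cos φ) = 0.133212

x=23.216815 y=0.133212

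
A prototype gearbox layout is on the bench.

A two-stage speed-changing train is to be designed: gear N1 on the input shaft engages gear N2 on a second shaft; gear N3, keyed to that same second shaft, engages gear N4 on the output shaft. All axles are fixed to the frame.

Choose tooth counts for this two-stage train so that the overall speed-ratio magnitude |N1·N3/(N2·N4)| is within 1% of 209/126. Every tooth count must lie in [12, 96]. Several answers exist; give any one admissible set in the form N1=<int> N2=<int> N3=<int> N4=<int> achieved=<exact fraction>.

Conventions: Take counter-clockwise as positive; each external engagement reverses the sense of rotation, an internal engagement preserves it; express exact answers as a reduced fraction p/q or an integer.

design class (target 209/126): fixed-axis compound train
target = 209/126 in lowest terms: an exact hit needs N1·N3 = k·209 and N2·N4 = k·126 for one integer k, every count in [12, 96]; additionally prefer no 1:1 stage (N1 ≠ N2, N3 ≠ N4)
k = 1: no 1:1-free in-range split of k·209 and k·126 into factor pairs; take k = 2
k = 2: N1·N3 = 418 = 19·22, N2·N4 = 252 = 12·21
achieved = 19·22/(12·21) = 209/126; |achieved − target| = 0 ≤ 209/12600 ✓

N1=19 N2=12 N3=22 N4=21 achieved=209/126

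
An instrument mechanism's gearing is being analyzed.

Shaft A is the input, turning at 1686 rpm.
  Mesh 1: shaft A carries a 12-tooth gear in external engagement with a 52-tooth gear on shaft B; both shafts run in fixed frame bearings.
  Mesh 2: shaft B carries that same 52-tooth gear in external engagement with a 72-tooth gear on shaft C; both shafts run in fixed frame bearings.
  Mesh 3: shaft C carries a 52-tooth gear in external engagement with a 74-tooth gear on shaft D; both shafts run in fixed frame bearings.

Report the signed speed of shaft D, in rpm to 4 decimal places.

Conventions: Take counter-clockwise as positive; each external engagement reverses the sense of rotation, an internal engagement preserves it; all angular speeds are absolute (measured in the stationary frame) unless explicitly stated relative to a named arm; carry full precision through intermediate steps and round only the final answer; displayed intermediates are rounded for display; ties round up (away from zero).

-197.4595 rpm

recognized (4 fixed axles, 3 meshes): fixed-axis compound train
mesh 1 [12T→52T]: ω = 1686.0000×12/52 = 389.0769 rpm, sense flips to −
mesh 2 [52T→72T]: ω = 389.0769×52/72 = 281.0000 rpm, sense flips to +
mesh 3 [52T→74T]: ω = 281.0000×52/74 = 197.4595 rpm, sense flips to −
signed output speed = -197.4595 rpm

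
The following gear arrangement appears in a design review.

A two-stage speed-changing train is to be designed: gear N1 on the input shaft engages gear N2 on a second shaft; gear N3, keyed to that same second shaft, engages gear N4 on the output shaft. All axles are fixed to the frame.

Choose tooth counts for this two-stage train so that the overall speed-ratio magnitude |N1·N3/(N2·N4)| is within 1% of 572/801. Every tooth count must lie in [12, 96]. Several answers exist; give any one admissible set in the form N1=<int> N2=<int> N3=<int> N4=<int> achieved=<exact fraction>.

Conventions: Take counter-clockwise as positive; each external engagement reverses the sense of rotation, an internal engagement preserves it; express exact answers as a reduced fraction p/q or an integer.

N1=13 N2=18 N3=88 N4=89 achieved=572/801

2-stage fixed-axis compound train for ratio 572/801
target = 572/801 in lowest terms: an exact hit needs N1·N3 = k·572 and N2·N4 = k·801 for one integer k, every count in [12, 96]; additionally prefer no 1:1 stage (N1 ≠ N2, N3 ≠ N4)
k = 1: no 1:1-free in-range split of k·572 and k·801 into factor pairs; take k = 2
k = 2: N1·N3 = 1144 = 13·88, N2·N4 = 1602 = 18·89
achieved = 13·88/(18·89) = 572/801; |achieved − target| = 0 ≤ 143/20025 ✓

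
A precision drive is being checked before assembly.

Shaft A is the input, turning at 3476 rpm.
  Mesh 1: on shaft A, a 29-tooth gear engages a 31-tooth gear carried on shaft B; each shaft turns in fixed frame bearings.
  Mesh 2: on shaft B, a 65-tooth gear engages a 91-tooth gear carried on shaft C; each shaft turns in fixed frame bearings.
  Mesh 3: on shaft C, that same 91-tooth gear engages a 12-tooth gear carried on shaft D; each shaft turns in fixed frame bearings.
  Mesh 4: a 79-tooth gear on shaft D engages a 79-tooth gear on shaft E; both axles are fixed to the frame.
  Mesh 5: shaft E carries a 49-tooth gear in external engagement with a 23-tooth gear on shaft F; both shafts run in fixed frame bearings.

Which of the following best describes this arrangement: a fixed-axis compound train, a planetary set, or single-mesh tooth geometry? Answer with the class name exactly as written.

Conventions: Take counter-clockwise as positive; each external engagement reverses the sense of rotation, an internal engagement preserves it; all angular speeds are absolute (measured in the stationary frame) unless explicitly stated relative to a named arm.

fixed-axis compound train

recognized (6 fixed axles, 5 meshes): fixed-axis compound train
classification: fixed-axis compound train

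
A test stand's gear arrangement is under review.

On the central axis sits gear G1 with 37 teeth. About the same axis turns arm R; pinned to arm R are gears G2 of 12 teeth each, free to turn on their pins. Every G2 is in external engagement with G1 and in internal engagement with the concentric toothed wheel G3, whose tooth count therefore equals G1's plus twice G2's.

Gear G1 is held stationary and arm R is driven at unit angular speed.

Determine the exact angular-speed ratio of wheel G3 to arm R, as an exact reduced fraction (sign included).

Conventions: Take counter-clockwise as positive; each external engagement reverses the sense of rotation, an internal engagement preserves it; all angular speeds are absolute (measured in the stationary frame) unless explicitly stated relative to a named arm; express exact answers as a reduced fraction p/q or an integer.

class = planetary set [G3 = 37+2·12 = 61; Willis about the carrier]
ring teeth: 37 + 2·12 = 61
37(ω_sun−ω_arm) = −61(ω_ring−ω_arm),  ω_sun = 0, ω_arm = 1
ω_ring = 1 − (37/61)(0−1) = 98/61
ω_out/ω_in = 98/61

98/61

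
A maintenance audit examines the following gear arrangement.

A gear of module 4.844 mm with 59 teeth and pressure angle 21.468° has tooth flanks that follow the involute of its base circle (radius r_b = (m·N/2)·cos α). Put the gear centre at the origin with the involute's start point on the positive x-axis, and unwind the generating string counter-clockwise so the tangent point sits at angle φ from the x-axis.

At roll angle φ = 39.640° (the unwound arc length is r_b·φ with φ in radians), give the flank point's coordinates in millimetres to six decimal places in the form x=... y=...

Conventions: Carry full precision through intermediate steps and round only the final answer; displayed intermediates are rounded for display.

x=161.102310 y=13.988766

class = single-mesh tooth geometry [base-circle involute, m = 4.844, 59T]
pitch radius r_p = m·N/2 = 4.844·59/2 = 142.898000
base radius r_b = r_p·cos α = 142.898000·cos 21.468° = 132.984039
roll angle φ = 39.640° = 0.69184852 rad
x = r_b·(cos φ + φ·sin φ) = 161.102310
y = r_b·(sin φ − φ·cos φ) = 13.988766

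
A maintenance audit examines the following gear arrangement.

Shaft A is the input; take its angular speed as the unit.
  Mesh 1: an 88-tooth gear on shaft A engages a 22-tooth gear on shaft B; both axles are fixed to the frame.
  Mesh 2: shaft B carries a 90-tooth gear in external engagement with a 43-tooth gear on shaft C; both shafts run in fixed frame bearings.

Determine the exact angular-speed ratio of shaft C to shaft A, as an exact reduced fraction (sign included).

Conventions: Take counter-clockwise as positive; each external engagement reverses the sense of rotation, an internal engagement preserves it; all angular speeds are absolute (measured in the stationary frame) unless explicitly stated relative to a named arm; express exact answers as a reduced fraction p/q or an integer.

360/43

class = fixed-axis compound train [2 meshes; 2 ratios multiply, 2 sense flips]
mesh 1 [88T→22T]: running ratio 4, sense −
mesh 2 [90T→43T]: running ratio 360/43, sense +
ω_out/ω_in = 360/43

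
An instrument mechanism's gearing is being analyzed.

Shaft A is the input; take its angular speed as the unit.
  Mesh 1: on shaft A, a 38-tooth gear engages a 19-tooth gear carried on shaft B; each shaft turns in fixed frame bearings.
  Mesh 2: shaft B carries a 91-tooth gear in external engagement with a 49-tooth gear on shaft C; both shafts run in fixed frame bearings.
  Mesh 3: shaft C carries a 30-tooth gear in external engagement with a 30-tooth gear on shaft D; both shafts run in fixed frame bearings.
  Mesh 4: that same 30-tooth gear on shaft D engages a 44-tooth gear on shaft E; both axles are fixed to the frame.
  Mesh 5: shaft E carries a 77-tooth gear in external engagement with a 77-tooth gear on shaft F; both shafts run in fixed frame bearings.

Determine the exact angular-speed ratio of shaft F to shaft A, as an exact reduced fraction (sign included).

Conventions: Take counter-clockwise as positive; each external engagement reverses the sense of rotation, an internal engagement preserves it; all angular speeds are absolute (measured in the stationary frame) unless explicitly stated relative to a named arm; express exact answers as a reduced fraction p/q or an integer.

-195/77

class = fixed-axis compound train [5 meshes; 5 ratios multiply, 5 sense flips]
mesh 1 [38T→19T]: running ratio 2, sense −
mesh 2 [91T→49T]: running ratio 26/7, sense +
mesh 3 [30T→30T]: running ratio 26/7, sense −
mesh 4 [30T→44T]: running ratio 195/77, sense +
mesh 5 [77T→77T]: running ratio 195/77, sense −
ω_out/ω_in = -195/77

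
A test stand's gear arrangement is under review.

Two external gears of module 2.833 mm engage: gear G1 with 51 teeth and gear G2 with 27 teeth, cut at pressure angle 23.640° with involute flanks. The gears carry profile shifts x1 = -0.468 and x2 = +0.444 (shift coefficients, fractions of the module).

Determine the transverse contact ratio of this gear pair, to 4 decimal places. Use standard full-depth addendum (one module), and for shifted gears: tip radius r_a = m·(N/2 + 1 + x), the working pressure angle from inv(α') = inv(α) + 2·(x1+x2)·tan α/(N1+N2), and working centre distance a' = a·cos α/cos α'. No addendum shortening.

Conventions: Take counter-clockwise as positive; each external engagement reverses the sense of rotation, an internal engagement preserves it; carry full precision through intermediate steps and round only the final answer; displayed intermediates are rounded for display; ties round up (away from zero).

recognized (one external pair, fixed centres): single-mesh tooth geometry, m = 2.833, N1 = 51, N2 = 27
base radii: r_b1 = 66.179211, r_b2 = 35.036053
tip radii: r_a1 = 73.748656, r_a2 = 42.336352
inv(α') = inv(23.640°) + 2·(-0.468+0.444)·tan α/(51+27) = 0.02485570  ⇒  α' = 23.55914°
a' = a·cos α / cos α' = 110.4870·cos 23.640°/cos 23.55914° = 110.418898
action lengths: √(r_a1²−r_b1²) = 32.544989, √(r_a2²−r_b2²) = 23.766399
base pitch p_b = π·m·cos α = 8.153260
CR = (32.544989 + 23.766399 − 110.418898·sin 23.55914°)/8.153260 = 1.493570
contact ratio ≈ 1.4936

1.4936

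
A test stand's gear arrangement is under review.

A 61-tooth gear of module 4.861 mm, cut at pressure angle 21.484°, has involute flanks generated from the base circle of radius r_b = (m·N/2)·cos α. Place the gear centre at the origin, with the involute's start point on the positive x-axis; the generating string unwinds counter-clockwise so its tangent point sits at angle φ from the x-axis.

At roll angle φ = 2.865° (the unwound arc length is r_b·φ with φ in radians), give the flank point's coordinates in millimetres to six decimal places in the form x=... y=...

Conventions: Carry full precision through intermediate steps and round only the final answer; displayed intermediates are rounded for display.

class = single-mesh tooth geometry [base-circle involute, m = 4.861, 61T]
pitch radius r_p = m·N/2 = 4.861·61/2 = 148.260500
base radius r_b = r_p·cos α = 148.260500·cos 21.484° = 137.959342
roll angle φ = 2.865° = 0.05000368 rad
x = r_b·(cos φ + φ·sin φ) = 138.131709
y = r_b·(sin φ − φ·cos φ) = 0.005748

x=138.131709 y=0.005748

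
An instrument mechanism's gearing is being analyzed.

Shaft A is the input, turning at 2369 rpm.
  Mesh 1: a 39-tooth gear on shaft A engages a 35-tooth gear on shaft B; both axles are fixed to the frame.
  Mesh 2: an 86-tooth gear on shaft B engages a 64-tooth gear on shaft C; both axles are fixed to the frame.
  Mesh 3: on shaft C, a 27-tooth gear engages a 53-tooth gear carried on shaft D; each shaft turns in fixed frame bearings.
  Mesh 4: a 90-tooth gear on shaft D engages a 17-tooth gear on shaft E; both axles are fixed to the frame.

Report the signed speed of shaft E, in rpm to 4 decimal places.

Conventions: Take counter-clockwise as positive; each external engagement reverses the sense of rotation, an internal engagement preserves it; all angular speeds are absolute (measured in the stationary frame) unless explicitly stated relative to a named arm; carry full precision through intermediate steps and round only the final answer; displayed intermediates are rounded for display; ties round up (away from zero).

class = fixed-axis compound train [4 meshes; 4 ratios multiply, 4 sense flips]
mesh 1 [39T→35T]: ω = 2369.0000×39/35 = 2639.7429 rpm, sense flips to −
mesh 2 [86T→64T]: ω = 2639.7429×86/64 = 3547.1545 rpm, sense flips to +
mesh 3 [27T→53T]: ω = 3547.1545×27/53 = 1807.0410 rpm, sense flips to −
mesh 4 [90T→17T]: ω = 1807.0410×90/17 = 9566.6874 rpm, sense flips to +
signed output speed = +9566.6874 rpm

+9566.6874 rpm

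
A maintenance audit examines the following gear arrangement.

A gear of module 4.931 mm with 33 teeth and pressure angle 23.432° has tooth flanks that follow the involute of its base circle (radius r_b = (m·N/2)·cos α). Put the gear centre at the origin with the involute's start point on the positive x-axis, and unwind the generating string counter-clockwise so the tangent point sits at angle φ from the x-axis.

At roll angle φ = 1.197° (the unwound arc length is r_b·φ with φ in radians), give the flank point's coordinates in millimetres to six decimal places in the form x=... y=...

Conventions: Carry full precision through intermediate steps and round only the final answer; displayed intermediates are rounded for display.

recognized (one wheel, involute flank): single-mesh tooth geometry, m = 4.931, N = 33
pitch radius r_p = m·N/2 = 4.931·33/2 = 81.361500
base radius r_b = r_p·cos α = 81.361500·cos 23.432° = 74.651835
roll angle φ = 1.197° = 0.02089159 rad
x = r_b·(cos φ + φ·sin φ) = 74.668124
y = r_b·(sin φ − φ·cos φ) = 0.000227

x=74.668124 y=0.000227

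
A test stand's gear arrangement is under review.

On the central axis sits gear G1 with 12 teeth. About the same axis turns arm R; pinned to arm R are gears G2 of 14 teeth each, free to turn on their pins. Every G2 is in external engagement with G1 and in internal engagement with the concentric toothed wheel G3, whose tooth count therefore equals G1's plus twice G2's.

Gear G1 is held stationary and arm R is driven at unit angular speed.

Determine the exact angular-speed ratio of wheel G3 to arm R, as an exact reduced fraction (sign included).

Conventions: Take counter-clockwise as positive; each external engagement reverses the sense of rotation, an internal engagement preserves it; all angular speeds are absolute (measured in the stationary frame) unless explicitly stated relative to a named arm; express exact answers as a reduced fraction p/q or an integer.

13/10

class = planetary set [G3 = 12+2·14 = 40; Willis about the carrier]
ring teeth: 12 + 2·14 = 40
12(ω_sun−ω_arm) = −40(ω_ring−ω_arm),  ω_sun = 0, ω_arm = 1
ω_ring = 1 − (12/40)(0−1) = 13/10
ω_out/ω_in = 13/10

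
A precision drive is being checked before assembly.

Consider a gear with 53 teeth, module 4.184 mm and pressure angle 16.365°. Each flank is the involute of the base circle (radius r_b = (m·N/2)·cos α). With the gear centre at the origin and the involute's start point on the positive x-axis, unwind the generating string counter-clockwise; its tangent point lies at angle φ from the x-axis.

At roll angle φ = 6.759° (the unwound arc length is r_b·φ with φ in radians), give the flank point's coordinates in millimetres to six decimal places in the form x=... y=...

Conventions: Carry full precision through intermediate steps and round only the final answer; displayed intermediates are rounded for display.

topology: single-mesh involute geometry — m = 4.184, N = 53
pitch radius r_p = m·N/2 = 4.184·53/2 = 110.876000
base radius r_b = r_p·cos α = 110.876000·cos 16.365° = 106.383999
roll angle φ = 6.759° = 0.11796680 rad
x = r_b·(cos φ + φ·sin φ) = 107.121655
y = r_b·(sin φ − φ·cos φ) = 0.058134

x=107.121655 y=0.058134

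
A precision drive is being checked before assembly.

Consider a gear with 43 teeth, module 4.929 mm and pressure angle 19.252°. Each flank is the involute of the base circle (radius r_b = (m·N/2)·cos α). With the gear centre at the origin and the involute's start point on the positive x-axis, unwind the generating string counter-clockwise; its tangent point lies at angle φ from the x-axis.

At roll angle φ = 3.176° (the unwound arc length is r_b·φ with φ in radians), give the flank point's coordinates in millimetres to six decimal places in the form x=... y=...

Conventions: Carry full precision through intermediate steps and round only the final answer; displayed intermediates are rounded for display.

x=100.200786 y=0.005678

single-mesh involute tooth geometry (43T wheel at module 4.929)
pitch radius r_p = m·N/2 = 4.929·43/2 = 105.973500
base radius r_b = r_p·cos α = 105.973500·cos 19.252° = 100.047198
roll angle φ = 3.176° = 0.05543166 rad
x = r_b·(cos φ + φ·sin φ) = 100.200786
y = r_b·(sin φ − φ·cos φ) = 0.005678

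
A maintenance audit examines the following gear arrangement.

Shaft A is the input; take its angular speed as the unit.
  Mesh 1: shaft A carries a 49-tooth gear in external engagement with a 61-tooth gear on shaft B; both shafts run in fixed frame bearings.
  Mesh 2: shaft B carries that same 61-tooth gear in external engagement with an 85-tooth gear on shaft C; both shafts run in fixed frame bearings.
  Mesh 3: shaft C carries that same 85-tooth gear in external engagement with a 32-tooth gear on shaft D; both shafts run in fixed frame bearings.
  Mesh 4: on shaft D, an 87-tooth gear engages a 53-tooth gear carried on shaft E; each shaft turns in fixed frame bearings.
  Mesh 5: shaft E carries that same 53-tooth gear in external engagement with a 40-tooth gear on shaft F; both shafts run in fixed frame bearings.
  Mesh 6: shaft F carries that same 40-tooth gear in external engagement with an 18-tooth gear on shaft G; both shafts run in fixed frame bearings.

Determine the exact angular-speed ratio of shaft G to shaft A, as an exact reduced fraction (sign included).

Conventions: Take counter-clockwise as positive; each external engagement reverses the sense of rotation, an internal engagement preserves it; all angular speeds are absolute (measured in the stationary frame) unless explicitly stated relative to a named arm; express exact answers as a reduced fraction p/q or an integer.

1421/192

class = fixed-axis compound train [6 meshes; 6 ratios multiply, 6 sense flips]
mesh 1 [49T→61T]: running ratio 49/61, sense −
mesh 2 [61T→85T]: running ratio 49/85, sense +
mesh 3 [85T→32T]: running ratio 49/32, sense −
mesh 4 [87T→53T]: running ratio 4263/1696, sense +
mesh 5 [53T→40T]: running ratio 4263/1280, sense −
mesh 6 [40T→18T]: running ratio 1421/192, sense +
ω_out/ω_in = 1421/192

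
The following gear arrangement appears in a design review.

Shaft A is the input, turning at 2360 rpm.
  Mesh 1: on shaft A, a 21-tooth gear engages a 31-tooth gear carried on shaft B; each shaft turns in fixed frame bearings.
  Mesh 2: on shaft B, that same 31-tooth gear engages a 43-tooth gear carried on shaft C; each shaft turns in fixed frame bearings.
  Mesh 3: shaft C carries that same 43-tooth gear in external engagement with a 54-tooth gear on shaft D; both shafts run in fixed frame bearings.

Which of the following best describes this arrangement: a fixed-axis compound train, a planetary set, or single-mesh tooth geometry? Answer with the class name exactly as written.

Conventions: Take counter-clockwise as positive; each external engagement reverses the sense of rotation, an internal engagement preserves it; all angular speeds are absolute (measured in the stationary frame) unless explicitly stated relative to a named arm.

fixed-axis compound train

class = fixed-axis compound train [3 meshes; 3 ratios multiply, 3 sense flips]
classification: fixed-axis compound train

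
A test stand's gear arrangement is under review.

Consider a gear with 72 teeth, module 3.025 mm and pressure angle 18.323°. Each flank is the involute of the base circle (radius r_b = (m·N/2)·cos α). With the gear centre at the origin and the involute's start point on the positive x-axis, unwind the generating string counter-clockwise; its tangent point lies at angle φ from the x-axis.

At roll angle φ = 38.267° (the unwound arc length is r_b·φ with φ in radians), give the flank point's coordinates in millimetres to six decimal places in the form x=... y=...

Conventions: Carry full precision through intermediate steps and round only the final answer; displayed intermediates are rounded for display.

x=123.927539 y=9.815614

single-mesh involute tooth geometry (72T wheel at module 3.025)
pitch radius r_p = m·N/2 = 3.025·72/2 = 108.900000
base radius r_b = r_p·cos α = 108.900000·cos 18.323° = 103.378700
roll angle φ = 38.267° = 0.66788514 rad
x = r_b·(cos φ + φ·sin φ) = 123.927539
y = r_b·(sin φ − φ·cos φ) = 9.815614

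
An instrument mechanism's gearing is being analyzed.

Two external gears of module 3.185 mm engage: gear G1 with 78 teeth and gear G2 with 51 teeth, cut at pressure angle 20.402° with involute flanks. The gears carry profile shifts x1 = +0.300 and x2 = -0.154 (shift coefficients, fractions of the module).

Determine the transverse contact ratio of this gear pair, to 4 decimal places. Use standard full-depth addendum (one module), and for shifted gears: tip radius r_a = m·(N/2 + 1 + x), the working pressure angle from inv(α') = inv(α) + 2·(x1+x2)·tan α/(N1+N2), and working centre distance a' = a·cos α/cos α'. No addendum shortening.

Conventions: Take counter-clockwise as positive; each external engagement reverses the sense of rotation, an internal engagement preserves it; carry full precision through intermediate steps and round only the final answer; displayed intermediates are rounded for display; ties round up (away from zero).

recognized (one external pair, fixed centres): single-mesh tooth geometry, m = 3.185, N1 = 78, N2 = 51
base radii: r_b1 = 116.422971, r_b2 = 76.122712
tip radii: r_a1 = 128.355500, r_a2 = 83.912010
inv(α') = inv(20.402°) + 2·(+0.300-0.154)·tan α/(78+51) = 0.01669623  ⇒  α' = 20.74439°
a' = a·cos α / cos α' = 205.4325·cos 20.402°/cos 20.74439° = 205.893794
action lengths: √(r_a1²−r_b1²) = 54.044669, √(r_a2²−r_b2²) = 35.306631
base pitch p_b = π·m·cos α = 9.378296
CR = (54.044669 + 35.306631 − 205.893794·sin 20.74439°)/9.378296 = 1.751260
contact ratio ≈ 1.7513

1.7513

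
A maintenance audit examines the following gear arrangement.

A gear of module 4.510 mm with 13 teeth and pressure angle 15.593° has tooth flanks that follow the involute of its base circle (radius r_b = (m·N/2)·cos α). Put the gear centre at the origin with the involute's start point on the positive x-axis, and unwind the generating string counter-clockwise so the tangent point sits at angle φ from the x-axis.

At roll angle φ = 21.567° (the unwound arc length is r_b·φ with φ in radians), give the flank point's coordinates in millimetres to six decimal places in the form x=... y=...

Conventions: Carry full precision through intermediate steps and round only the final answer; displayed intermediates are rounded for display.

single-mesh involute tooth geometry (13T wheel at module 4.510)
pitch radius r_p = m·N/2 = 4.510·13/2 = 29.315000
base radius r_b = r_p·cos α = 29.315000·cos 15.593° = 28.236074
roll angle φ = 21.567° = 0.37641516 rad
x = r_b·(cos φ + φ·sin φ) = 30.166134
y = r_b·(sin φ − φ·cos φ) = 0.494901

x=30.166134 y=0.494901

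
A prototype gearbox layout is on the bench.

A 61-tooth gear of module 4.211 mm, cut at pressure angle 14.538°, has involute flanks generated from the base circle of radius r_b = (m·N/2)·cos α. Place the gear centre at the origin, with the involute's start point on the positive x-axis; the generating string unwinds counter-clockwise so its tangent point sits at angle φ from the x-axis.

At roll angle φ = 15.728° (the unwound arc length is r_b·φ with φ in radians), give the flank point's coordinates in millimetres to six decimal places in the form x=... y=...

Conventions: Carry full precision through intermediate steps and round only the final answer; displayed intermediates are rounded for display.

x=128.919375 y=0.850761

topology: single-mesh involute geometry — m = 4.211, N = 61
pitch radius r_p = m·N/2 = 4.211·61/2 = 128.435500
base radius r_b = r_p·cos α = 128.435500·cos 14.538° = 124.323171
roll angle φ = 15.728° = 0.27450538 rad
x = r_b·(cos φ + φ·sin φ) = 128.919375
y = r_b·(sin φ − φ·cos φ) = 0.850761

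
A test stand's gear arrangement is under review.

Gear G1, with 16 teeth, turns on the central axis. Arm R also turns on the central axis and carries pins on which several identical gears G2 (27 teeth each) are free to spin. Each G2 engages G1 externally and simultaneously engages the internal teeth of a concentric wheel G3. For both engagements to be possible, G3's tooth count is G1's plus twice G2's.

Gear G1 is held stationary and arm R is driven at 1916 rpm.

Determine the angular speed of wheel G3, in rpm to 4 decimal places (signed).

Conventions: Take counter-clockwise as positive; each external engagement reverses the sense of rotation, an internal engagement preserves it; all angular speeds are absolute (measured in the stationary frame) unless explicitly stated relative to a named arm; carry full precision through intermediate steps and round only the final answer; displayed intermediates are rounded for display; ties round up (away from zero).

planetary set (16T centre, 27T on arm, 70T internal) — Willis relation
normalise by the input: solve with ω_arm = 1, then scale by 1916 rpm
ring teeth: 16 + 2·27 = 70
16(ω_sun−ω_arm) = −70(ω_ring−ω_arm),  ω_sun = 0, ω_arm = 1
ω_ring = 1 − (16/70)(0−1) = 43/35
scale: ω_ring = 43/35 × 1916 rpm = +2353.9429 rpm

+2353.9429 rpm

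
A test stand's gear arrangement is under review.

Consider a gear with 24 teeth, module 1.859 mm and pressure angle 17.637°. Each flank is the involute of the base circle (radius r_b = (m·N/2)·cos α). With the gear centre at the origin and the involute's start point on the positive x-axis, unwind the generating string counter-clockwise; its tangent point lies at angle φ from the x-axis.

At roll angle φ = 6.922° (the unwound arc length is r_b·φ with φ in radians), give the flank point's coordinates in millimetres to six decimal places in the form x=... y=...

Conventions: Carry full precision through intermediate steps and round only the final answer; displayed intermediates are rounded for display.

topology: single-mesh involute geometry — m = 1.859, N = 24
pitch radius r_p = m·N/2 = 1.859·24/2 = 22.308000
base radius r_b = r_p·cos α = 22.308000·cos 17.637° = 21.259417
roll angle φ = 6.922° = 0.12081169 rad
x = r_b·(cos φ + φ·sin φ) = 21.413997
y = r_b·(sin φ − φ·cos φ) = 0.012477

x=21.413997 y=0.012477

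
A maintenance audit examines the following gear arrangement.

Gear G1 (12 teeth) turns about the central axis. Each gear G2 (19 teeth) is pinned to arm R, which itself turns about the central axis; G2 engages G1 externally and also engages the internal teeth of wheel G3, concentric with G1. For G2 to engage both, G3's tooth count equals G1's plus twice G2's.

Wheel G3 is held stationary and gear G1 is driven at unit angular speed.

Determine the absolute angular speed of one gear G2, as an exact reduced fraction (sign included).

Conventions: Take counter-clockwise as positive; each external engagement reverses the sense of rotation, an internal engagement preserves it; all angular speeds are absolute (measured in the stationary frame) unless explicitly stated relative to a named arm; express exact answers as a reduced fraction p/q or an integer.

-6/19

recognized (axles ride arm R): planetary set, 12/19/50 teeth
ring teeth: 12 + 2·19 = 50
12(ω_sun−ω_arm) = −50(ω_ring−ω_arm),  ω_ring = 0, ω_sun = 1
12(1−ω_arm) = −50(0−ω_arm)  ⇒  62·ω_arm = 12  ⇒  ω_arm = 6/31
sun–planet mesh: 12·(1−6/31) = −19·(ω_p−ω_arm)  ⇒  ω_p−ω_arm = -300/589
ω_p = 6/31 − 300/589 = -6/19
exact speed ratio = -6/19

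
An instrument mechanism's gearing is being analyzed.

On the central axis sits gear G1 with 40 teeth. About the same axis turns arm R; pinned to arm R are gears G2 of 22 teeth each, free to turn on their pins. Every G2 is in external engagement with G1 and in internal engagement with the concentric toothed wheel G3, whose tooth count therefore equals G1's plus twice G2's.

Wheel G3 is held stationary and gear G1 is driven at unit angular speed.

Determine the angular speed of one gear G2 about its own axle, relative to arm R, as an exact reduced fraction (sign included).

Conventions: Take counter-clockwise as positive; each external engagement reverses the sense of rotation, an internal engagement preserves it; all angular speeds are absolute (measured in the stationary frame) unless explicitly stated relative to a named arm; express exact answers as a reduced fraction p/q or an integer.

-420/341

class = planetary set [G3 = 40+2·22 = 84; Willis about the carrier]
ring teeth: 40 + 2·22 = 84
40(ω_sun−ω_arm) = −84(ω_ring−ω_arm),  ω_ring = 0, ω_sun = 1
40(1−ω_arm) = −84(0−ω_arm)  ⇒  124·ω_arm = 40  ⇒  ω_arm = 10/31
sun–planet mesh: 40·(1−10/31) = −22·(ω_p−ω_arm)  ⇒  ω_p−ω_arm = -420/341
exact speed ratio = -420/341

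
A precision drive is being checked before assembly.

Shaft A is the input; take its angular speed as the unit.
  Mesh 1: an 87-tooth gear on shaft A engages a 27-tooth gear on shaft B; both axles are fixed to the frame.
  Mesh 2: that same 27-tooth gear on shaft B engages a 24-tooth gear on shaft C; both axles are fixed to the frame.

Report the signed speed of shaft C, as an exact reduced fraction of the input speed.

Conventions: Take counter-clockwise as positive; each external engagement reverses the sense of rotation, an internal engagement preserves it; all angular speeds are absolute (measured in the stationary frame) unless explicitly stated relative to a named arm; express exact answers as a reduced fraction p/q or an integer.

2-mesh fixed-axis compound train (all bearings frame-fixed)
mesh 1 [87T→27T]: |ω|/ω_in = 1×87/27 = 29/9, sense flips to −
mesh 2 [27T→24T]: |ω|/ω_in = (29/9)×27/24 = 29/8, sense flips to +
signed output speed (× input speed) = 29/8

29/8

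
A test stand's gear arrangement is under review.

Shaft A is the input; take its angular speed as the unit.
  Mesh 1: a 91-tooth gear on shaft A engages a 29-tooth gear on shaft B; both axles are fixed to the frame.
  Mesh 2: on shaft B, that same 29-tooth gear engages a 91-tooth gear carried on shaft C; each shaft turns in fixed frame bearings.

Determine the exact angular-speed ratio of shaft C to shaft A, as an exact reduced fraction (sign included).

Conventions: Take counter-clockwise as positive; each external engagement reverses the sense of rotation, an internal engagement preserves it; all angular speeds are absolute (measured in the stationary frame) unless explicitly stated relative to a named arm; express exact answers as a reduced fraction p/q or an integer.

1

class = fixed-axis compound train [2 meshes; 2 ratios multiply, 2 sense flips]
mesh 1 [91T→29T]: running ratio 91/29, sense −
mesh 2 [29T→91T]: running ratio 1, sense +
ω_out/ω_in = 1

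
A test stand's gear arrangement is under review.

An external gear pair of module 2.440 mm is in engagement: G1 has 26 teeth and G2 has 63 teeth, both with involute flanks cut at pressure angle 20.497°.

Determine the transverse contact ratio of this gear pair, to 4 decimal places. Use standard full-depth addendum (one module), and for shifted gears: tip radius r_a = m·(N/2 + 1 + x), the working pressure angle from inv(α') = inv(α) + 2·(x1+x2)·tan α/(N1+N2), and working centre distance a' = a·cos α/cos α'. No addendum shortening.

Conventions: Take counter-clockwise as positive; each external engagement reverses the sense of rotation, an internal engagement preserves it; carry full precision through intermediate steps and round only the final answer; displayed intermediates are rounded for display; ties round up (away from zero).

1.6827

class = single-mesh tooth geometry [involute pair 26T × 63T, m = 2.440]
base radii: r_b1 = 29.711823, r_b2 = 71.994034
tip radii: r_a1 = 34.160000, r_a2 = 79.300000
no profile shift: α' = α, a' = a
action lengths: √(r_a1²−r_b1²) = 16.855656, √(r_a2²−r_b2²) = 33.246791
base pitch p_b = π·m·cos α = 7.180188
CR = (16.855656 + 33.246791 − 108.580000·sin 20.49700°)/7.180188 = 1.682721
contact ratio ≈ 1.6827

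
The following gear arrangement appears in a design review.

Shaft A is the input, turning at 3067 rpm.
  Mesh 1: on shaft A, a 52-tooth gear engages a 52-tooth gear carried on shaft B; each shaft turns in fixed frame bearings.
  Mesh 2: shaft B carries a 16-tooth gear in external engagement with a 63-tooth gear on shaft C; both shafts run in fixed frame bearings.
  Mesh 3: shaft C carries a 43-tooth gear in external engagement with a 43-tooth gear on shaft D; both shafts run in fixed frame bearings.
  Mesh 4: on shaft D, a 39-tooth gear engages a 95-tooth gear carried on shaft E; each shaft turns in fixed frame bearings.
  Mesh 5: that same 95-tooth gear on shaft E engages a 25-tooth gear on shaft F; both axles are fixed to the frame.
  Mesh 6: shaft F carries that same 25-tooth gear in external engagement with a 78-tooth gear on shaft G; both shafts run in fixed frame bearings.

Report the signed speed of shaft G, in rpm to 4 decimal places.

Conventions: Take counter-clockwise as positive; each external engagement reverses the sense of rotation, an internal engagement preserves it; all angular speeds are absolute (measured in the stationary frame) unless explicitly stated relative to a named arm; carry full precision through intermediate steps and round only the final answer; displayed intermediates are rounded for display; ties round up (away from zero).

+389.4603 rpm

class = fixed-axis compound train [6 meshes; 6 ratios multiply, 6 sense flips]
mesh 1 [52T→52T]: ω = 3067.0000×52/52 = 3067.0000 rpm, sense flips to −
mesh 2 [16T→63T]: ω = 3067.0000×16/63 = 778.9206 rpm, sense flips to +
mesh 3 [43T→43T]: ω = 778.9206×43/43 = 778.9206 rpm, sense flips to −
mesh 4 [39T→95T]: ω = 778.9206×39/95 = 319.7674 rpm, sense flips to +
mesh 5 [95T→25T]: ω = 319.7674×95/25 = 1215.1162 rpm, sense flips to −
mesh 6 [25T→78T]: ω = 1215.1162×25/78 = 389.4603 rpm, sense flips to +
signed output speed = +389.4603 rpm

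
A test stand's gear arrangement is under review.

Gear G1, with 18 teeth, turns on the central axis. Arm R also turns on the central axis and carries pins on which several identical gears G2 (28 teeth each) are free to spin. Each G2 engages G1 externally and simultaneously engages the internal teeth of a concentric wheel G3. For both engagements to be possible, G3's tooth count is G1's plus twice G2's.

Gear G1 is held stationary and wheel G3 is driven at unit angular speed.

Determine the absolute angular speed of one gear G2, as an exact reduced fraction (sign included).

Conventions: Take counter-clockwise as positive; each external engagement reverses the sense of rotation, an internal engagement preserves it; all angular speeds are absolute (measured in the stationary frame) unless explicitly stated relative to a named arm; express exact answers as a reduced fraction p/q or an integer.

37/28

planetary set (18T centre, 28T on arm, 74T internal) — Willis relation
ring teeth: 18 + 2·28 = 74
18(ω_sun−ω_arm) = −74(ω_ring−ω_arm),  ω_sun = 0, ω_ring = 1
18(0−ω_arm) = −74(1−ω_arm)  ⇒  92·ω_arm = 74  ⇒  ω_arm = 37/46
sun–planet mesh: 18·(0−37/46) = −28·(ω_p−ω_arm)  ⇒  ω_p−ω_arm = 333/644
ω_p = 37/46 + 333/644 = 37/28
exact speed ratio = 37/28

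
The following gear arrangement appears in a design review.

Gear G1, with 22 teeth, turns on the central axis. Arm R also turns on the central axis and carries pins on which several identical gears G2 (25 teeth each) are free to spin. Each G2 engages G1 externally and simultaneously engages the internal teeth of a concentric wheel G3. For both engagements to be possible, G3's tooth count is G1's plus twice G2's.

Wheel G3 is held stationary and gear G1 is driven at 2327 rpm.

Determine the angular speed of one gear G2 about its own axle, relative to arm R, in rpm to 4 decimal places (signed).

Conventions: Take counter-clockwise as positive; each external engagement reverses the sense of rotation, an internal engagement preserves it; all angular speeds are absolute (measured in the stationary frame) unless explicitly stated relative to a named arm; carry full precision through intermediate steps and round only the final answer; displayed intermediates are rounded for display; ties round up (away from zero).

-1568.4970 rpm

class = planetary set [G3 = 22+2·25 = 72; Willis about the carrier]
normalise by the input: solve with ω_sun = 1, then scale by 2327 rpm
ring teeth: 22 + 2·25 = 72
22(ω_sun−ω_arm) = −72(ω_ring−ω_arm),  ω_ring = 0, ω_sun = 1
22(1−ω_arm) = −72(0−ω_arm)  ⇒  94·ω_arm = 22  ⇒  ω_arm = 11/47
sun–planet mesh: 22·(1−11/47) = −25·(ω_p−ω_arm)  ⇒  ω_p−ω_arm = -792/1175
scale: ω_p−ω_arm = -792/1175 × 2327 rpm = -1568.4970 rpm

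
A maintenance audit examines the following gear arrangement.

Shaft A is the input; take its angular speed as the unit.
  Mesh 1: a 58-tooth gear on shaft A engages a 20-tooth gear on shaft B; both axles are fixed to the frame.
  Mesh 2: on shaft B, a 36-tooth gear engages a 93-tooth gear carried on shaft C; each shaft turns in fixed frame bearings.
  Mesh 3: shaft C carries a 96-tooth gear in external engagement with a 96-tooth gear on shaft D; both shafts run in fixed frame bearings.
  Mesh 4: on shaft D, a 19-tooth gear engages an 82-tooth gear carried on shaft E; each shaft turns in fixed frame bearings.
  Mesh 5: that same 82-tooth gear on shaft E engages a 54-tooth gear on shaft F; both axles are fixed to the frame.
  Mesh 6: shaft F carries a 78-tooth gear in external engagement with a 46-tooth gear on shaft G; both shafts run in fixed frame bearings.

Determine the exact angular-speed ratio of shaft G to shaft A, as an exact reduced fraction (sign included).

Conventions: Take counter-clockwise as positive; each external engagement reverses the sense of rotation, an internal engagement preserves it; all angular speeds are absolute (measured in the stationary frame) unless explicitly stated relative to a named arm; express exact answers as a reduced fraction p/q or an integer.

class = fixed-axis compound train [6 meshes; 6 ratios multiply, 6 sense flips]
mesh 1 [58T→20T]: running ratio 29/10, sense −
mesh 2 [36T→93T]: running ratio 174/155, sense +
mesh 3 [96T→96T]: running ratio 174/155, sense −
mesh 4 [19T→82T]: running ratio 1653/6355, sense +
mesh 5 [82T→54T]: running ratio 551/1395, sense −
mesh 6 [78T→46T]: running ratio 7163/10695, sense +
ω_out/ω_in = 7163/10695

7163/10695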